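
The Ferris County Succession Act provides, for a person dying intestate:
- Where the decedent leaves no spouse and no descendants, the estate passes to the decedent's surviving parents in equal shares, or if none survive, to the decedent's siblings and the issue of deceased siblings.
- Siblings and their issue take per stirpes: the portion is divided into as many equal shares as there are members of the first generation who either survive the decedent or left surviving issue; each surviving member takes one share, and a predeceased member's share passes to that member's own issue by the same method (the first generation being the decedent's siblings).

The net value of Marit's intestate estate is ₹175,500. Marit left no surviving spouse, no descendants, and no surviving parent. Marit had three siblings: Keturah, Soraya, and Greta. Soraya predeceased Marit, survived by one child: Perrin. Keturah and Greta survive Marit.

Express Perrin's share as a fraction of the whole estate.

Perrin receives 1/3 of the estate.

The entire ₹175,500 passes to the siblings and their issue.
That amount (₹175,500) is divided into 3 shares of ₹58,500: Keturah and Greta each take ₹58,500; Soraya's ₹58,500 share passes to Soraya's issue.
Soraya's share (₹58,500) passes entirely to Perrin.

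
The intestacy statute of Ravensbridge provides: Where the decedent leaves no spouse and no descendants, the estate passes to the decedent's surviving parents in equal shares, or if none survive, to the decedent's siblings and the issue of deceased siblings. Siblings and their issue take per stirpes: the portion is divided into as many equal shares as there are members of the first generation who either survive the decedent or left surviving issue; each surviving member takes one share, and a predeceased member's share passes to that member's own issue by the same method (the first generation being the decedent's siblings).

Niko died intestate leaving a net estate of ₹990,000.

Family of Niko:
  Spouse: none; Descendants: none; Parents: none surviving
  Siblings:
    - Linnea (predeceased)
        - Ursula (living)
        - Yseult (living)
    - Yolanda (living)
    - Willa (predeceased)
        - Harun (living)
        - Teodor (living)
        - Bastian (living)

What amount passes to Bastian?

Bastian receives ₹110,000.

The entire ₹990,000 passes to the siblings and their issue.
That amount (₹990,000) is divided into 3 shares of ₹330,000: Yolanda takes ₹330,000; Linnea's ₹330,000 share passes to Linnea's issue; Willa's ₹330,000 share passes to Willa's issue.
Linnea's share (₹330,000) is divided into 2 shares of ₹165,000: Ursula and Yseult each take ₹165,000.
Willa's share (₹330,000) is divided into 3 shares of ₹110,000: Harun, Teodor, and Bastian each take ₹110,000.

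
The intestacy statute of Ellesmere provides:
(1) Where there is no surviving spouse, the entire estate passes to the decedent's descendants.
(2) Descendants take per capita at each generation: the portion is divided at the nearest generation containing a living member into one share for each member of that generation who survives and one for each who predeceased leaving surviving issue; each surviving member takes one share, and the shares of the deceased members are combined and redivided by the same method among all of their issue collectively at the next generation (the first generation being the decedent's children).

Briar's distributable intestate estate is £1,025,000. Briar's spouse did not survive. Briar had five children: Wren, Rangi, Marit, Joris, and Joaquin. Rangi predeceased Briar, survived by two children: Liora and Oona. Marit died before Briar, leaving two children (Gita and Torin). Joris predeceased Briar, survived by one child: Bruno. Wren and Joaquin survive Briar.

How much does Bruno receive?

Bruno receives £123,000.

The entire £1,025,000 passes to the descendants.
That amount (£1,025,000) is divided at the children's generation into 5 shares of £205,000. Wren and Joaquin each take £205,000. The 3 shares of the deceased (Rangi, Marit, and Joris) are combined into a pool of £615,000.
That pool (£615,000) is divided at the grandchildren's generation equally among Liora, Oona, Gita, Torin, and Bruno: £123,000 each.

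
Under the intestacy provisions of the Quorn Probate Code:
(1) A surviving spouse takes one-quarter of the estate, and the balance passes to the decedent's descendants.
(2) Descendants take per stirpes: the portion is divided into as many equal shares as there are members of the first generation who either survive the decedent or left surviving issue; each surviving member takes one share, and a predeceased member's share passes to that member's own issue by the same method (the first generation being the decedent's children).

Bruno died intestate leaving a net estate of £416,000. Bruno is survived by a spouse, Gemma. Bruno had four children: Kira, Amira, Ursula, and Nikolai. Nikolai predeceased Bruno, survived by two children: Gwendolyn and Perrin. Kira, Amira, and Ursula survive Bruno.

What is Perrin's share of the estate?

Gemma takes one-quarter of £416,000 = £104,000. The remaining £312,000 passes to the descendants.
The descendants' portion (£312,000) is divided into 4 shares of £78,000: Kira, Amira, and Ursula each take £78,000; Nikolai's £78,000 share passes to Nikolai's issue.
Nikolai's share (£78,000) is divided into 2 shares of £39,000: Gwendolyn and Perrin each take £39,000.

Perrin receives £39,000.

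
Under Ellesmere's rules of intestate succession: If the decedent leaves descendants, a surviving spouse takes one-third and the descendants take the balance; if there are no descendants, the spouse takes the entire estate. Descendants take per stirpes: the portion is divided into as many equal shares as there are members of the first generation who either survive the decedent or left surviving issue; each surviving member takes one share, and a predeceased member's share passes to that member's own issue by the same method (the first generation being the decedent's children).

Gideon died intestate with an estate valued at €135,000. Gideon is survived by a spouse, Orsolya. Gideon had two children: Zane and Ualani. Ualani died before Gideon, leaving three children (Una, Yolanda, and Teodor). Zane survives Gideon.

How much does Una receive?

Una receives €15,000.

Orsolya takes one-third of €135,000 = €45,000. The remaining €90,000 passes to the descendants.
The descendants' portion (€90,000) is divided into 2 shares of €45,000: Zane takes €45,000; Ualani's €45,000 share passes to Ualani's issue.
Ualani's share (€45,000) is divided into 3 shares of €15,000: Una, Yolanda, and Teodor each take €15,000.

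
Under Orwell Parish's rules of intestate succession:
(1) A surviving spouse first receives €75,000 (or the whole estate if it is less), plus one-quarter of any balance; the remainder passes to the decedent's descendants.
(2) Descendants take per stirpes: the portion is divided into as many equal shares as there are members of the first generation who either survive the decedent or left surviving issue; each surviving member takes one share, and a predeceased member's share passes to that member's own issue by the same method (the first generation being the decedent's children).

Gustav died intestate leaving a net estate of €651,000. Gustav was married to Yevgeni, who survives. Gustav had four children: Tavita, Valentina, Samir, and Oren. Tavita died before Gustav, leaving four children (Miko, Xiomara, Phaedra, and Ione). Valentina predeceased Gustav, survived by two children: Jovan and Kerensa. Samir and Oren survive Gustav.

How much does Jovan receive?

Jovan receives €54,000.

Yevgeni first takes €75,000, leaving a balance of €576,000. Yevgeni then takes one-quarter of the balance (€144,000), for a total of €219,000. The remaining €432,000 passes to the descendants.
The descendants' portion (€432,000) is divided into 4 shares of €108,000: Samir and Oren each take €108,000; Tavita's €108,000 share passes to Tavita's issue; Valentina's €108,000 share passes to Valentina's issue.
Tavita's share (€108,000) is divided into 4 shares of €27,000: Miko, Xiomara, Phaedra, and Ione each take €27,000.
Valentina's share (€108,000) is divided into 2 shares of €54,000: Jovan and Kerensa each take €54,000.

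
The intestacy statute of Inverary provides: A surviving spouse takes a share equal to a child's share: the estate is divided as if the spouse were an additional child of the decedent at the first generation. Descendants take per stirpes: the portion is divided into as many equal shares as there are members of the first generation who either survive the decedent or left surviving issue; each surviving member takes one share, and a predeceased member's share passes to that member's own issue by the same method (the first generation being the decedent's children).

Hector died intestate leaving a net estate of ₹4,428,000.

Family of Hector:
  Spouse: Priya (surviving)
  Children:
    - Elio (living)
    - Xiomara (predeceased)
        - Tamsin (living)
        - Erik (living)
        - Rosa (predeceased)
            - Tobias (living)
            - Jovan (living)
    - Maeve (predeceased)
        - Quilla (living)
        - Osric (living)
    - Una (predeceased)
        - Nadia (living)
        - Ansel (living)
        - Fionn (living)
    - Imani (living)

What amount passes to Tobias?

The spouse counts as an additional share at the children's level, so there are 6 primary shares of ₹738,000. Priya takes one such share (₹738,000).
The children's combined portion (₹3,690,000) is divided into 5 shares of ₹738,000: Elio and Imani each take ₹738,000; Xiomara's ₹738,000 share passes to Xiomara's issue; Maeve's ₹738,000 share passes to Maeve's issue; Una's ₹738,000 share passes to Una's issue.
Xiomara's share (₹738,000) is divided into 3 shares of ₹246,000: Tamsin and Erik each take ₹246,000; Rosa's ₹246,000 share passes to Rosa's issue.
Rosa's share (₹246,000) is divided into 2 shares of ₹123,000: Tobias and Jovan each take ₹123,000.
Maeve's share (₹738,000) is divided into 2 shares of ₹369,000: Quilla and Osric each take ₹369,000.
Una's share (₹738,000) is divided into 3 shares of ₹246,000: Nadia, Ansel, and Fionn each take ₹246,000.

Tobias receives ₹123,000.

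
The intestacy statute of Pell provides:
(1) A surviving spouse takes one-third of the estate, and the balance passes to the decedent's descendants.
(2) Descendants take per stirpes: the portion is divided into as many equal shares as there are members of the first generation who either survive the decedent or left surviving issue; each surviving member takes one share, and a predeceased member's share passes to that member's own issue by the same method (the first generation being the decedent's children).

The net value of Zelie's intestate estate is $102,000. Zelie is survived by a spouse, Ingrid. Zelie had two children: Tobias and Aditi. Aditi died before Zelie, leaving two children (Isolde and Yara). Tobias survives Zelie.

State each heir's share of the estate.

Ingrid: $34,000; Tobias: $34,000; Isolde: $17,000; Yara: $17,000

Ingrid takes one-third of $102,000 = $34,000. The remaining $68,000 passes to the descendants.
The descendants' portion ($68,000) is divided into 2 shares of $34,000: Tobias takes $34,000; Aditi's $34,000 share passes to Aditi's issue.
Aditi's share ($34,000) is divided into 2 shares of $17,000: Isolde and Yara each take $17,000.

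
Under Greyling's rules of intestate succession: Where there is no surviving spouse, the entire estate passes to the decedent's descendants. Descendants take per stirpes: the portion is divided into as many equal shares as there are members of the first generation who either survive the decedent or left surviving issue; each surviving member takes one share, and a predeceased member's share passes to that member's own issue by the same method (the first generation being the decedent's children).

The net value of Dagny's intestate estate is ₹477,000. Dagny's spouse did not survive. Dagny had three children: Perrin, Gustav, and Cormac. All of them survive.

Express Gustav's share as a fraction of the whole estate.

Gustav receives 1/3 of the estate.

The entire ₹477,000 passes to the descendants.
That amount (₹477,000) is divided into 3 shares of ₹159,000: Perrin, Gustav, and Cormac each take ₹159,000.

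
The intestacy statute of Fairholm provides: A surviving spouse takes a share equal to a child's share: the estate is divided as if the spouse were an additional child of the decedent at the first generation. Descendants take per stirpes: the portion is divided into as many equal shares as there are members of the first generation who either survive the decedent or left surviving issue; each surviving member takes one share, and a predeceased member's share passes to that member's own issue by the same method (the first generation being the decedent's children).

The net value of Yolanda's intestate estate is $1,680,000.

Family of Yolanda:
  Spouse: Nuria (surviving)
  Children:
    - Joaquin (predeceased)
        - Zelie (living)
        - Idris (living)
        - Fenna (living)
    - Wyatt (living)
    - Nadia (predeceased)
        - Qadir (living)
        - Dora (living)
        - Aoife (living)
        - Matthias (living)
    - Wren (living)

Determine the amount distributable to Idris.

Idris receives $112,000.

The spouse counts as an additional share at the children's level, so there are 5 primary shares of $336,000. Nuria takes one such share ($336,000).
The children's combined portion ($1,344,000) is divided into 4 shares of $336,000: Wyatt and Wren each take $336,000; Joaquin's $336,000 share passes to Joaquin's issue; Nadia's $336,000 share passes to Nadia's issue.
Joaquin's share ($336,000) is divided into 3 shares of $112,000: Zelie, Idris, and Fenna each take $112,000.
Nadia's share ($336,000) is divided into 4 shares of $84,000: Qadir, Dora, Aoife, and Matthias each take $84,000.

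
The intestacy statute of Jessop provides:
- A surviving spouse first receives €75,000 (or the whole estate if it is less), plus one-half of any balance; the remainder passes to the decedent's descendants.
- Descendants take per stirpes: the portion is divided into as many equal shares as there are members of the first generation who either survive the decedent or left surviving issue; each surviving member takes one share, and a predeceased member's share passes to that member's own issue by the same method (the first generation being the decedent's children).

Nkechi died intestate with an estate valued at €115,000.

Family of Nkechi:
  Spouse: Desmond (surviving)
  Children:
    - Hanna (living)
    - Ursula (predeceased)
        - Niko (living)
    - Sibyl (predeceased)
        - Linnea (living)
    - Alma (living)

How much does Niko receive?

Niko receives €5,000.

Desmond first takes €75,000, leaving a balance of €40,000. Desmond then takes one-half of the balance (€20,000), for a total of €95,000. The remaining €20,000 passes to the descendants.
The descendants' portion (€20,000) is divided into 4 shares of €5,000: Hanna and Alma each take €5,000; Ursula's €5,000 share passes to Ursula's issue; Sibyl's €5,000 share passes to Sibyl's issue.
Ursula's share (€5,000) passes entirely to Niko.
Sibyl's share (€5,000) passes entirely to Linnea.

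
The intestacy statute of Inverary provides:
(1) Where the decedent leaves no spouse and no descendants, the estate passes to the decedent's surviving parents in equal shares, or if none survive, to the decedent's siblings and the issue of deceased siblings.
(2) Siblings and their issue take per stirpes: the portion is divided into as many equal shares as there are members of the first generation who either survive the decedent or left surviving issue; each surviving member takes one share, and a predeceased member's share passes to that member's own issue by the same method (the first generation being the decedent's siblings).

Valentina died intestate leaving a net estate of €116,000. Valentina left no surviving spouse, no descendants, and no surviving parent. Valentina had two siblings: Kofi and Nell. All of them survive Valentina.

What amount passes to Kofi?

The entire €116,000 passes to the siblings and their issue.
That amount (€116,000) is divided into 2 shares of €58,000: Kofi and Nell each take €58,000.

Kofi receives €58,000.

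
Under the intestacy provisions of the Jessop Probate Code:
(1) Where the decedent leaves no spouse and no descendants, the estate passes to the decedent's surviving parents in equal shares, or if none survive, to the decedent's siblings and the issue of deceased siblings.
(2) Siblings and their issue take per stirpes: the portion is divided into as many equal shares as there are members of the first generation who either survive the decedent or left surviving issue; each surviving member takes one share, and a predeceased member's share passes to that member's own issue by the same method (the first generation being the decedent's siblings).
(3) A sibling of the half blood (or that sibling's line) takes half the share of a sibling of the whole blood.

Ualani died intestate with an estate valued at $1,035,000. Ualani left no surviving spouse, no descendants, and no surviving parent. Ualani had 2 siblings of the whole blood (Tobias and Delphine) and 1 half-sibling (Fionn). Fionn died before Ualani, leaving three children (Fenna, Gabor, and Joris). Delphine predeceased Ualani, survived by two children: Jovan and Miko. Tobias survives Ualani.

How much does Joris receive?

Joris receives $69,000.

The entire $1,035,000 passes to the siblings and their issue.
Counting each half-blood sibling's line as half a unit, there are 5/2 units in $1,035,000, so one unit is $414,000. Whole-blood lines (Tobias and Delphine) take $414,000 each; half-blood lines (Fionn) take $207,000 each.
Fionn's share ($207,000) is divided into 3 shares of $69,000: Fenna, Gabor, and Joris each take $69,000.
Delphine's share ($414,000) is divided into 2 shares of $207,000: Jovan and Miko each take $207,000.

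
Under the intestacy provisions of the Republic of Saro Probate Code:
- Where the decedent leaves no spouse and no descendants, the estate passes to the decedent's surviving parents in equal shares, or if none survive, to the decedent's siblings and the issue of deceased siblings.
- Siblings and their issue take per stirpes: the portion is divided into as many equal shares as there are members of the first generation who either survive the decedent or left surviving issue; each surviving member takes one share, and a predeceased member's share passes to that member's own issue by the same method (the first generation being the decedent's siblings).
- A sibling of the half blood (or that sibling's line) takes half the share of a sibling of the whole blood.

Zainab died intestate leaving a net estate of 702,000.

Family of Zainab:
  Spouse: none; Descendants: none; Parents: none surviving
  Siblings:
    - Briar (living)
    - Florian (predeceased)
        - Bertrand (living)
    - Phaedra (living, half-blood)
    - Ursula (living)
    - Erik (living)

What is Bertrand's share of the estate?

Bertrand receives 156,000.

The entire 702,000 passes to the siblings and their issue.
Counting each half-blood sibling's line as half a unit, there are 9/2 units in 702,000, so one unit is 156,000. Whole-blood lines (Briar, Florian, Ursula, and Erik) take 156,000 each; half-blood lines (Phaedra) take 78,000 each.
Florian's share (156,000) passes entirely to Bertrand.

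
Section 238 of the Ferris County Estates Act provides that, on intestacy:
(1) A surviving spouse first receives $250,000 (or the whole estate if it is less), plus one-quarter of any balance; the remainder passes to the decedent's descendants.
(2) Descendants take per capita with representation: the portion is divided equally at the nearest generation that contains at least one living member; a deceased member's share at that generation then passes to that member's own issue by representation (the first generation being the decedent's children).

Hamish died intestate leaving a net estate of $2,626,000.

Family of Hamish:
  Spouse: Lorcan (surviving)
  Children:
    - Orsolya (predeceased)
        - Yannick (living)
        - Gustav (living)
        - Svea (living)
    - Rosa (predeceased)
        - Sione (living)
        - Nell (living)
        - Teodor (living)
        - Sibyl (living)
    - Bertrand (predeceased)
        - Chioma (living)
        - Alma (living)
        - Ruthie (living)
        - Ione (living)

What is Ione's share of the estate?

Lorcan first takes $250,000, leaving a balance of $2,376,000. Lorcan then takes one-quarter of the balance ($594,000), for a total of $844,000. The remaining $1,782,000 passes to the descendants.
No child survives, so the initial division is made at the grandchildren's generation.
The descendants' portion ($1,782,000) is divided into 11 shares of $162,000: Yannick, Gustav, Svea, Sione, Nell, Teodor, Sibyl, Chioma, Alma, Ruthie, and Ione each take $162,000.

Ione receives $162,000.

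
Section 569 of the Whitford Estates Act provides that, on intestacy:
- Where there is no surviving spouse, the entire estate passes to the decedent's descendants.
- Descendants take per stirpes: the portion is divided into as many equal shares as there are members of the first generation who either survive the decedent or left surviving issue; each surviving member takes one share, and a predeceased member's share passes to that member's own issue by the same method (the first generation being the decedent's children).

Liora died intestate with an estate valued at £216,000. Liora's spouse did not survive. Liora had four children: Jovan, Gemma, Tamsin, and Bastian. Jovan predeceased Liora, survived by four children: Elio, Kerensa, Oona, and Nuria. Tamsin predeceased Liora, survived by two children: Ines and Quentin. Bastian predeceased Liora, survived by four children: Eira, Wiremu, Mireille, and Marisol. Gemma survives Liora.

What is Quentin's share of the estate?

The entire £216,000 passes to the descendants.
That amount (£216,000) is divided into 4 shares of £54,000: Gemma takes £54,000; Jovan's £54,000 share passes to Jovan's issue; Tamsin's £54,000 share passes to Tamsin's issue; Bastian's £54,000 share passes to Bastian's issue.
Jovan's share (£54,000) is divided into 4 shares of £13,500: Elio, Kerensa, Oona, and Nuria each take £13,500.
Tamsin's share (£54,000) is divided into 2 shares of £27,000: Ines and Quentin each take £27,000.
Bastian's share (£54,000) is divided into 4 shares of £13,500: Eira, Wiremu, Mireille, and Marisol each take £13,500.

Quentin receives £27,000.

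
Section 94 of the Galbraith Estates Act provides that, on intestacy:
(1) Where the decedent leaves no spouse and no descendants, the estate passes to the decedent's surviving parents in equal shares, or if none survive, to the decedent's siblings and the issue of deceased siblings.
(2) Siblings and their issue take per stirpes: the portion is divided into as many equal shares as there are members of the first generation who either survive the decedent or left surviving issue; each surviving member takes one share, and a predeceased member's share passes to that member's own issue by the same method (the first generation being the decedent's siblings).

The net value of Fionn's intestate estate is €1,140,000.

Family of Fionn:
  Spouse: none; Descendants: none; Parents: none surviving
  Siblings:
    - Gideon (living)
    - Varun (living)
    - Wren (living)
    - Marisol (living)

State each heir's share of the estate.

The entire €1,140,000 passes to the siblings and their issue.
That amount (€1,140,000) is divided into 4 shares of €285,000: Gideon, Varun, Wren, and Marisol each take €285,000.

Gideon: €285,000; Varun: €285,000; Wren: €285,000; Marisol: €285,000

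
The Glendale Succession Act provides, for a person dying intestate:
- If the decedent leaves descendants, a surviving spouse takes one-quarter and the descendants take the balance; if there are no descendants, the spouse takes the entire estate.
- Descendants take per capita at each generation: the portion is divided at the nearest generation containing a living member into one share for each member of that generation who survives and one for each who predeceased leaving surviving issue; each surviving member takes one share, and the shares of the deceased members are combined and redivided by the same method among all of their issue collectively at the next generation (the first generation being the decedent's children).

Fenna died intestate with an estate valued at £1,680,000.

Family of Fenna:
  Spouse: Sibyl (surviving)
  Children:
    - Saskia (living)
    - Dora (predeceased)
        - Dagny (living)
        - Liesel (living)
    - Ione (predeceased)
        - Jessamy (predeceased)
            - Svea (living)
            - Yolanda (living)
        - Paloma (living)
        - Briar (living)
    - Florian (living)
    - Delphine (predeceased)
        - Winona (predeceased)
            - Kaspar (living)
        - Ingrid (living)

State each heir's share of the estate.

Sibyl takes one-quarter of £1,680,000 = £420,000. The remaining £1,260,000 passes to the descendants.
The descendants' portion (£1,260,000) is divided at the children's generation into 5 shares of £252,000. Saskia and Florian each take £252,000. The 3 shares of the deceased (Dora, Ione, and Delphine) are combined into a pool of £756,000.
That pool (£756,000) is divided at the grandchildren's generation into 7 shares of £108,000. Dagny, Liesel, Paloma, Briar, and Ingrid each take £108,000. The 2 shares of the deceased (Jessamy and Winona) are combined into a pool of £216,000.
That pool (£216,000) is divided at the great-grandchildren's generation equally among Svea, Yolanda, and Kaspar: £72,000 each.

Sibyl: £420,000; Saskia: £252,000; Dagny: £108,000; Liesel: £108,000; Svea: £72,000; Yolanda: £72,000; Paloma: £108,000; Briar: £108,000; Florian: £252,000; Kaspar: £72,000; Ingrid: £108,000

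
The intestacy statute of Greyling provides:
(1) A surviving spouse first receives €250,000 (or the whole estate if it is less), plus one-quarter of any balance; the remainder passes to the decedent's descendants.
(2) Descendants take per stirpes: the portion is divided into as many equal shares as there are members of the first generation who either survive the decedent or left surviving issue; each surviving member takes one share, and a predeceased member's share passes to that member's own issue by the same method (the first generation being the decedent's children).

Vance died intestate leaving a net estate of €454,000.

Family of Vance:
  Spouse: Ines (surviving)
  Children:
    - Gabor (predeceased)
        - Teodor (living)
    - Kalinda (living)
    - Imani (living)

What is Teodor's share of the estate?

Ines first takes €250,000, leaving a balance of €204,000. Ines then takes one-quarter of the balance (€51,000), for a total of €301,000. The remaining €153,000 passes to the descendants.
The descendants' portion (€153,000) is divided into 3 shares of €51,000: Kalinda and Imani each take €51,000; Gabor's €51,000 share passes to Gabor's issue.
Gabor's share (€51,000) passes entirely to Teodor.

Teodor receives €51,000.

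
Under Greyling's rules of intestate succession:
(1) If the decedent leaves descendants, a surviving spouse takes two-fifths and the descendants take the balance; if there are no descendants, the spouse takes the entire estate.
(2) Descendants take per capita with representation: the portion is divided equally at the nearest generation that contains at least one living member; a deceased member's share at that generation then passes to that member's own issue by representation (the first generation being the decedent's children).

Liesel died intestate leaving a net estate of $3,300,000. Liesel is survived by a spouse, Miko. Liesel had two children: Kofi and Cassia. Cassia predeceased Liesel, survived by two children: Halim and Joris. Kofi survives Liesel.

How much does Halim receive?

Miko takes two-fifths of $3,300,000 = $1,320,000. The remaining $1,980,000 passes to the descendants.
The descendants' portion ($1,980,000) is divided into 2 shares of $990,000: Kofi takes $990,000; Cassia's $990,000 share passes to Cassia's issue.
Cassia's share ($990,000) is divided into 2 shares of $495,000: Halim and Joris each take $495,000.

Halim receives $495,000.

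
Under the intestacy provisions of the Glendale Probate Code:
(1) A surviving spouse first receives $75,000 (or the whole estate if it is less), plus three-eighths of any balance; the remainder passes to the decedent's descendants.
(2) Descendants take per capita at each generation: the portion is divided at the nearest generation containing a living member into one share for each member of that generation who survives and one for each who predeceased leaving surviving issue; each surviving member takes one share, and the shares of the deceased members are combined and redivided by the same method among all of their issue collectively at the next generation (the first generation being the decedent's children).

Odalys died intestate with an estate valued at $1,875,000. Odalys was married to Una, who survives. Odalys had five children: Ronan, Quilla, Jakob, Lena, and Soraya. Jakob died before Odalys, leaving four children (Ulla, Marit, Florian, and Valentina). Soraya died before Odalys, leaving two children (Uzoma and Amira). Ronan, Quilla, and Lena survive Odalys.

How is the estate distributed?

Una first takes $75,000, leaving a balance of $1,800,000. Una then takes three-eighths of the balance ($675,000), for a total of $750,000. The remaining $1,125,000 passes to the descendants.
The descendants' portion ($1,125,000) is divided at the children's generation into 5 shares of $225,000. Ronan, Quilla, and Lena each take $225,000. The 2 shares of the deceased (Jakob and Soraya) are combined into a pool of $450,000.
That pool ($450,000) is divided at the grandchildren's generation equally among Ulla, Marit, Florian, Valentina, Uzoma, and Amira: $75,000 each.

Una: $750,000; Ronan: $225,000; Quilla: $225,000; Ulla: $75,000; Marit: $75,000; Florian: $75,000; Valentina: $75,000; Lena: $225,000; Uzoma: $75,000; Amira: $75,000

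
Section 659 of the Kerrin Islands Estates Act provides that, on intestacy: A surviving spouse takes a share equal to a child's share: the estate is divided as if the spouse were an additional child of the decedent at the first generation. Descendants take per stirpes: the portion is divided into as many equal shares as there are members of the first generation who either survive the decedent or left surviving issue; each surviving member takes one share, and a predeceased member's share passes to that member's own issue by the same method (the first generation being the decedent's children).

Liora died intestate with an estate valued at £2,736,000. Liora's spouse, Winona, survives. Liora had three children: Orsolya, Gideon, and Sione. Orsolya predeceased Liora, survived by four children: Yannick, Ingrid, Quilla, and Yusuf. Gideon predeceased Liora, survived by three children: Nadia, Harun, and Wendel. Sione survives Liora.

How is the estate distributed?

The spouse counts as an additional share at the children's level, so there are 4 primary shares of £684,000. Winona takes one such share (£684,000).
The children's combined portion (£2,052,000) is divided into 3 shares of £684,000: Sione takes £684,000; Orsolya's £684,000 share passes to Orsolya's issue; Gideon's £684,000 share passes to Gideon's issue.
Orsolya's share (£684,000) is divided into 4 shares of £171,000: Yannick, Ingrid, Quilla, and Yusuf each take £171,000.
Gideon's share (£684,000) is divided into 3 shares of £228,000: Nadia, Harun, and Wendel each take £228,000.

Winona: £684,000; Yannick: £171,000; Ingrid: £171,000; Quilla: £171,000; Yusuf: £171,000; Nadia: £228,000; Harun: £228,000; Wendel: £228,000; Sione: £684,000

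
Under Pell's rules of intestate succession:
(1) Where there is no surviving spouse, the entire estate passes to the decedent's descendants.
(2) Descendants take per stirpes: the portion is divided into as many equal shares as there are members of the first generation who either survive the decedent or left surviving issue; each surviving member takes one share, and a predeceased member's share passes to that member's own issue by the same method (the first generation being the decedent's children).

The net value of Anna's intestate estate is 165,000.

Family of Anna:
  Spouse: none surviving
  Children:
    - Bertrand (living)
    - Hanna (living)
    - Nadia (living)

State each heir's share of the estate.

Bertrand: 55,000; Hanna: 55,000; Nadia: 55,000

The entire 165,000 passes to the descendants.
That amount (165,000) is divided into 3 shares of 55,000: Bertrand, Hanna, and Nadia each take 55,000.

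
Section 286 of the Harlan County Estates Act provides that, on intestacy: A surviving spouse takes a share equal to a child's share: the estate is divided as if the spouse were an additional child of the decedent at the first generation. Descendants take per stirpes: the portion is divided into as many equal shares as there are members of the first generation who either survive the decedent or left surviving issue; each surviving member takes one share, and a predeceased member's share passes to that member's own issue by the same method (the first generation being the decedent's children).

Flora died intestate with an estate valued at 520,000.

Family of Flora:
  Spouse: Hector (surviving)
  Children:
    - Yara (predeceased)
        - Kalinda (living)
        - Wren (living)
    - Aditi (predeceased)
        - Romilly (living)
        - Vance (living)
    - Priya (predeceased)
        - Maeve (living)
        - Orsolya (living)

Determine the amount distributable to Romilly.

The spouse counts as an additional share at the children's level, so there are 4 primary shares of 130,000. Hector takes one such share (130,000).
The children's combined portion (390,000) is divided into 3 shares of 130,000: Yara's 130,000 share passes to Yara's issue; Aditi's 130,000 share passes to Aditi's issue; Priya's 130,000 share passes to Priya's issue.
Yara's share (130,000) is divided into 2 shares of 65,000: Kalinda and Wren each take 65,000.
Aditi's share (130,000) is divided into 2 shares of 65,000: Romilly and Vance each take 65,000.
Priya's share (130,000) is divided into 2 shares of 65,000: Maeve and Orsolya each take 65,000.

Romilly receives 65,000.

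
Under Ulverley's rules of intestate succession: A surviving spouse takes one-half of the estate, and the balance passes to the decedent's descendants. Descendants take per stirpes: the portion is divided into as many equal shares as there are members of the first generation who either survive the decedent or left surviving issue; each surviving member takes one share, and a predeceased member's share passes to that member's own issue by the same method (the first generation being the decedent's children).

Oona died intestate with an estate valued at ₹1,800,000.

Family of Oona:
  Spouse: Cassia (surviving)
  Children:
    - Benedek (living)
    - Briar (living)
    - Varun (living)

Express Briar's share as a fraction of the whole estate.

Briar receives 1/6 of the estate.

Cassia takes one-half of ₹1,800,000 = ₹900,000. The remaining ₹900,000 passes to the descendants.
The descendants' portion (₹900,000) is divided into 3 shares of ₹300,000: Benedek, Briar, and Varun each take ₹300,000.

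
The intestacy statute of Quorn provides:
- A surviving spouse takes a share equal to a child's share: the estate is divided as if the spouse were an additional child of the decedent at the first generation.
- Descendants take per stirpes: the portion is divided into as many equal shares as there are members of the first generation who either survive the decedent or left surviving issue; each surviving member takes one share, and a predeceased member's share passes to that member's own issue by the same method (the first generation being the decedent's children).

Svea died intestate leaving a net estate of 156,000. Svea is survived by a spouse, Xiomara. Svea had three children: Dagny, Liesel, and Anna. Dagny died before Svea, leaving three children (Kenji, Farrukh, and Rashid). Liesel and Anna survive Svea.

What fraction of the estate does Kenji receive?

The spouse counts as an additional share at the children's level, so there are 4 primary shares of 39,000. Xiomara takes one such share (39,000).
The children's combined portion (117,000) is divided into 3 shares of 39,000: Liesel and Anna each take 39,000; Dagny's 39,000 share passes to Dagny's issue.
Dagny's share (39,000) is divided into 3 shares of 13,000: Kenji, Farrukh, and Rashid each take 13,000.

Kenji receives 1/12 of the estate.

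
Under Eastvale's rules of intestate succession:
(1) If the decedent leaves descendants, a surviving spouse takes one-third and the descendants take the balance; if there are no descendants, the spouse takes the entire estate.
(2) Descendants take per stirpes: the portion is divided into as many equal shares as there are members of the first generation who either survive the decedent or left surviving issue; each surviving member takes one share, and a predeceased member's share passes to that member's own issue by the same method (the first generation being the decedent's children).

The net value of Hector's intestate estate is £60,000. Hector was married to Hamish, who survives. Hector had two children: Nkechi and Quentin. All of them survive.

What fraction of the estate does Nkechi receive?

Nkechi receives 1/3 of the estate.

Hamish takes one-third of £60,000 = £20,000. The remaining £40,000 passes to the descendants.
The descendants' portion (£40,000) is divided into 2 shares of £20,000: Nkechi and Quentin each take £20,000.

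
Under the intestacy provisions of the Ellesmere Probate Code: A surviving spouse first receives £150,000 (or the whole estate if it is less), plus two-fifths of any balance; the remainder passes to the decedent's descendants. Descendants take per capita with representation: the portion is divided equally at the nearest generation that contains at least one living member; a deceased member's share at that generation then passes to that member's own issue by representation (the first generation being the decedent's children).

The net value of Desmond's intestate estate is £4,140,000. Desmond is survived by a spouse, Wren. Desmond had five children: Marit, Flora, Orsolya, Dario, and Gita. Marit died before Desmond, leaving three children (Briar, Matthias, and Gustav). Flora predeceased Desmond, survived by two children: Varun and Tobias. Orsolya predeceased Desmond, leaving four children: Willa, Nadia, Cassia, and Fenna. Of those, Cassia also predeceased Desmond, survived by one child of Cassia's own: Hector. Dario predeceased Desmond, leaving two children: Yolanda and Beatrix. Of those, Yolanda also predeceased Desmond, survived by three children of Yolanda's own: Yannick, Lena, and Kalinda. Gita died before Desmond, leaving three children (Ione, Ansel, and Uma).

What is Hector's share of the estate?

Hector receives £171,000.

Wren first takes £150,000, leaving a balance of £3,990,000. Wren then takes two-fifths of the balance (£1,596,000), for a total of £1,746,000. The remaining £2,394,000 passes to the descendants.
No child survives, so the initial division is made at the grandchildren's generation.
The descendants' portion (£2,394,000) is divided into 14 shares of £171,000: Briar, Matthias, Gustav, Varun, Tobias, Willa, Nadia, Fenna, Beatrix, Ione, Ansel, and Uma each take £171,000; Cassia's £171,000 share passes to Cassia's issue; Yolanda's £171,000 share passes to Yolanda's issue.
Cassia's share (£171,000) passes entirely to Hector.
Yolanda's share (£171,000) is divided into 3 shares of £57,000: Yannick, Lena, and Kalinda each take £57,000.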